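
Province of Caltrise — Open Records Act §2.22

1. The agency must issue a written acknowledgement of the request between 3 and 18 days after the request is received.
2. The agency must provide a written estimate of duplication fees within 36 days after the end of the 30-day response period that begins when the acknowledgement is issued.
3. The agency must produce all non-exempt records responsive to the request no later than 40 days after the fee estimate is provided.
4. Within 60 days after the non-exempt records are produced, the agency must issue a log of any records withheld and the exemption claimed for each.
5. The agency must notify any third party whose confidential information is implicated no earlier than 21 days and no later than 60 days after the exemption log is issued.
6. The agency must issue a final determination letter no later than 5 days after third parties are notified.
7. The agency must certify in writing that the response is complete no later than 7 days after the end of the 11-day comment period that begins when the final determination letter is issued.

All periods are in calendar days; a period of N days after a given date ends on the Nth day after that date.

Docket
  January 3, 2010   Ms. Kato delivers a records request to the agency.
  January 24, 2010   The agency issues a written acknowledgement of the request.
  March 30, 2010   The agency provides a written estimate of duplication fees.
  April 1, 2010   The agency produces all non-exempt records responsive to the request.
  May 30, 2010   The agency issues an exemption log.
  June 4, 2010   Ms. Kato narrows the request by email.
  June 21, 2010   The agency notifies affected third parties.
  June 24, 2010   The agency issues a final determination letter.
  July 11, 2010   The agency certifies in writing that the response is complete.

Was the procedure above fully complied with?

No

Step 1: the window is 3–18 days after January 3, 2010 (when the request is received), so January 6, 2010 through January 21, 2010; January 24, 2010 is 3 days past the end of the window.
The analysis stops there.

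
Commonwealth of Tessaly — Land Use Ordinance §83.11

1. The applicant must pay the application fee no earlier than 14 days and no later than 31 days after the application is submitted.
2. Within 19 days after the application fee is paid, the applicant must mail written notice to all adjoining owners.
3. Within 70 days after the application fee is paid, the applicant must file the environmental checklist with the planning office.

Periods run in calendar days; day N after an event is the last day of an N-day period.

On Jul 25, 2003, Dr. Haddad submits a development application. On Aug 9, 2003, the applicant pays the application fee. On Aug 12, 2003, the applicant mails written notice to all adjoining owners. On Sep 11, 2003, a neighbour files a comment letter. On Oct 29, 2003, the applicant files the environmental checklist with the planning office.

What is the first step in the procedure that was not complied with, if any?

Step 1: the window is 14–31 days after Jul 25, 2003 (when the application is submitted), so Aug 8, 2003 through Aug 25, 2003; Aug 9, 2003 falls inside that range.
Step 2: 19 days after Aug 9, 2003 (when the application fee is paid) is Aug 28, 2003; completed Aug 12, 2003, before the deadline.
Step 3: 70 days after Aug 9, 2003 (when the application fee is paid) is Oct 18, 2003; Oct 29, 2003 misses that deadline by 11 days.
That is the first point of non-compliance.

Step 3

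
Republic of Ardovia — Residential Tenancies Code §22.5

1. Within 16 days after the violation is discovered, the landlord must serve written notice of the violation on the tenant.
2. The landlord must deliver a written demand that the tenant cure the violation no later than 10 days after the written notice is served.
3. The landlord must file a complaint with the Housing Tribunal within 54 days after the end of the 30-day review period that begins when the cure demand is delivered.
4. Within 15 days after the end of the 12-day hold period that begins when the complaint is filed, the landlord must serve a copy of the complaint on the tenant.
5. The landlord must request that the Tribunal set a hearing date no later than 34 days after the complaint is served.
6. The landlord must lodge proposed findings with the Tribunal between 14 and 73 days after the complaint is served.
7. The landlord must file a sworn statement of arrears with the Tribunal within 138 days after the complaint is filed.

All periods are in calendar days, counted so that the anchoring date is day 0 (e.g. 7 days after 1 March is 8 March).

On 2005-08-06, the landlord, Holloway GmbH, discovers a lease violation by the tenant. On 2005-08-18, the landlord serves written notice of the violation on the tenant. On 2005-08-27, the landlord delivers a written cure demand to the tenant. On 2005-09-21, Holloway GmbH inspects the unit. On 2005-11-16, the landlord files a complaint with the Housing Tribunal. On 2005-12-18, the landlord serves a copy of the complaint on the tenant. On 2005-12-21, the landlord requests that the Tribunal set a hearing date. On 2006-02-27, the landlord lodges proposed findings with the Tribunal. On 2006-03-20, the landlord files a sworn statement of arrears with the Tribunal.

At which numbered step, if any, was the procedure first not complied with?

Step 4

Step 1 — counting 16 days from 2005-08-06 (when the violation is discovered) gives a deadline of 2005-08-22; 2005-08-18 is within that limit.
Step 2 — counting 10 days from 2005-08-18 (when the written notice is served) gives a deadline of 2005-08-28; done 2005-08-27 — timely.
Step 3 — counting 54 days from 2005-09-26 (end of the 30-day review period, which began when the cure demand is delivered on 2005-08-27) gives a deadline of 2005-11-19; completed 2005-11-16, before the deadline.
Step 4 — counting 15 days from 2005-11-28 (end of the 12-day hold period, which began when the complaint is filed on 2005-11-16) gives a deadline of 2005-12-13; 2005-12-18 misses that deadline by 5 days.
The analysis stops there.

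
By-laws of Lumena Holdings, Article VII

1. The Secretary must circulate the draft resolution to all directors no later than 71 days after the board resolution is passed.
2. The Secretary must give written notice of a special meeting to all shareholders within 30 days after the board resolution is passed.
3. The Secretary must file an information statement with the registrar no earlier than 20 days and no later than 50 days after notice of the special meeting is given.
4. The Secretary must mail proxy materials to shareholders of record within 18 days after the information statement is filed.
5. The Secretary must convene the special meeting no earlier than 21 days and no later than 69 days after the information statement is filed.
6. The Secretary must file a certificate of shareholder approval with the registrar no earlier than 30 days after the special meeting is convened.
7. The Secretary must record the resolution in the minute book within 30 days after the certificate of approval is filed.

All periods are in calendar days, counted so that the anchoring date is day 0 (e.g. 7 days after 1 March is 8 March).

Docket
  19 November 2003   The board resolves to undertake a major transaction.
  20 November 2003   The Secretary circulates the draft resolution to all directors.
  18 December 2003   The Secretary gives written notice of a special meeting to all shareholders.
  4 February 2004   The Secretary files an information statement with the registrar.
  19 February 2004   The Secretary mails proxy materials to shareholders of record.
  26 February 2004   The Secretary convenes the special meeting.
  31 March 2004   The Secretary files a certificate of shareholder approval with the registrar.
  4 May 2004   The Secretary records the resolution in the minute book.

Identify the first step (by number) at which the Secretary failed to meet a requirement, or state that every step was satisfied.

(1) due by 19 November 2003 + 71 days = 29 January 2004; 20 November 2003 is within that limit.
(2) due by 19 November 2003 + 30 days = 19 December 2003; 18 December 2003 is within that limit.
(3) the permitted window runs from 18 December 2003 + 20 = 7 January 2004 to 18 December 2003 + 50 = 6 February 2004; done 4 February 2004, which is between those dates.
(4) due by 4 February 2004 + 18 days = 22 February 2004; done 19 February 2004 — timely.
(5) the permitted window runs from 4 February 2004 + 21 = 25 February 2004 to 4 February 2004 + 69 = 13 April 2004; done 26 February 2004, which is between those dates.
(6) permitted from 26 February 2004 + 30 days = 27 March 2004 onward; 31 March 2004 is on or after that date.
(7) due by 31 March 2004 + 30 days = 30 April 2004; 4 May 2004 misses that deadline by 4 days.

Step 7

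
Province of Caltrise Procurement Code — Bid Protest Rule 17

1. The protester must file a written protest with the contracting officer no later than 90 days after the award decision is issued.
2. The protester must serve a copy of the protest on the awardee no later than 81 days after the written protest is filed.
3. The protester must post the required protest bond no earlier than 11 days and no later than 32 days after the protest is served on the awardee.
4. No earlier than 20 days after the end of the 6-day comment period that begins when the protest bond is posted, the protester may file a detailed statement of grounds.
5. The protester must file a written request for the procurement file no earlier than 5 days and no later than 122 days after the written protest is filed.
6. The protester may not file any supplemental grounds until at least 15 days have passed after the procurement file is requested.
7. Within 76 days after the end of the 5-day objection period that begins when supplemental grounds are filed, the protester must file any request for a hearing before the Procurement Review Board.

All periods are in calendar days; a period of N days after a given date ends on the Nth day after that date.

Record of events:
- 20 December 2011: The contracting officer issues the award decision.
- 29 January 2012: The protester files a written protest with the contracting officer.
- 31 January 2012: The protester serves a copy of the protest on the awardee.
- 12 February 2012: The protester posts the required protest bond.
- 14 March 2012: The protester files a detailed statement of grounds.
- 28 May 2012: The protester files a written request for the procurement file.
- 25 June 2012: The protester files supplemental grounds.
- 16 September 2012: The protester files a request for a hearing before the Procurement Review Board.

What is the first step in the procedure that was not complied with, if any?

Step 7

(1) due by 20 December 2011 + 90 days = 19 March 2012; done 29 January 2012 — timely.
(2) due by 29 January 2012 + 81 days = 19 April 2012; done 31 January 2012 — timely.
(3) the permitted window runs from 31 January 2012 + 11 = 11 February 2012 to 31 January 2012 + 32 = 3 March 2012; done 12 February 2012, which is between those dates.
(4) permitted from 18 February 2012 + 20 days = 9 March 2012 onward; 14 March 2012 is on or after that date.
(5) the permitted window runs from 29 January 2012 + 5 = 3 February 2012 to 29 January 2012 + 122 = 30 May 2012; done 28 May 2012 — within the window.
(6) permitted from 28 May 2012 + 15 days = 12 June 2012 onward; done 25 June 2012 — permitted.
(7) due by 30 June 2012 + 76 days = 14 September 2012; done 16 September 2012 — 2 days late.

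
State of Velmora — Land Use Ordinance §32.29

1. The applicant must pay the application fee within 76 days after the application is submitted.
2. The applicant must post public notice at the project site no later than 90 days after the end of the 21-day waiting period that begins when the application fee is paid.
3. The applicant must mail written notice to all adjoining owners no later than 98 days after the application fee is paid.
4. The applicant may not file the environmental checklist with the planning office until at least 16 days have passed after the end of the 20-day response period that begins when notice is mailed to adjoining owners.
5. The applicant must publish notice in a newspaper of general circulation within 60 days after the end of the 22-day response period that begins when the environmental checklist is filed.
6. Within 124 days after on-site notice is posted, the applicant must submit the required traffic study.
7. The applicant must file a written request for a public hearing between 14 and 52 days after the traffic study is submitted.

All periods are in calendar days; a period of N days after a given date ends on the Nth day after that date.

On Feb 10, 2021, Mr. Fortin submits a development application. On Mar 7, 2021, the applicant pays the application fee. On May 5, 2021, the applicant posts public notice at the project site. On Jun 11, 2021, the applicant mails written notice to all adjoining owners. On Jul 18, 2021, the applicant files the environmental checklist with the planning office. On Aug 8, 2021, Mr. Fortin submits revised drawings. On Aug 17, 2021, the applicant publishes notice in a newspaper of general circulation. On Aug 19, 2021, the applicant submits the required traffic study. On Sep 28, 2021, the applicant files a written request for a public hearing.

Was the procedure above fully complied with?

Yes

(1) due by Feb 10, 2021 + 76 days = Apr 27, 2021; Mar 7, 2021 is within that limit.
(2) due by Mar 28, 2021 + 90 days = Jun 26, 2021; completed May 5, 2021, before the deadline.
(3) due by Mar 7, 2021 + 98 days = Jun 13, 2021; completed Jun 11, 2021, before the deadline.
(4) permitted from Jul 1, 2021 + 16 days = Jul 17, 2021 onward; done Jul 18, 2021, after the minimum wait.
(5) due by Aug 9, 2021 + 60 days = Oct 8, 2021; Aug 17, 2021 is within that limit.
(6) due by May 5, 2021 + 124 days = Sep 6, 2021; done Aug 19, 2021 — timely.
(7) the permitted window runs from Aug 19, 2021 + 14 = Sep 2, 2021 to Aug 19, 2021 + 52 = Oct 10, 2021; done Sep 28, 2021 — within the window.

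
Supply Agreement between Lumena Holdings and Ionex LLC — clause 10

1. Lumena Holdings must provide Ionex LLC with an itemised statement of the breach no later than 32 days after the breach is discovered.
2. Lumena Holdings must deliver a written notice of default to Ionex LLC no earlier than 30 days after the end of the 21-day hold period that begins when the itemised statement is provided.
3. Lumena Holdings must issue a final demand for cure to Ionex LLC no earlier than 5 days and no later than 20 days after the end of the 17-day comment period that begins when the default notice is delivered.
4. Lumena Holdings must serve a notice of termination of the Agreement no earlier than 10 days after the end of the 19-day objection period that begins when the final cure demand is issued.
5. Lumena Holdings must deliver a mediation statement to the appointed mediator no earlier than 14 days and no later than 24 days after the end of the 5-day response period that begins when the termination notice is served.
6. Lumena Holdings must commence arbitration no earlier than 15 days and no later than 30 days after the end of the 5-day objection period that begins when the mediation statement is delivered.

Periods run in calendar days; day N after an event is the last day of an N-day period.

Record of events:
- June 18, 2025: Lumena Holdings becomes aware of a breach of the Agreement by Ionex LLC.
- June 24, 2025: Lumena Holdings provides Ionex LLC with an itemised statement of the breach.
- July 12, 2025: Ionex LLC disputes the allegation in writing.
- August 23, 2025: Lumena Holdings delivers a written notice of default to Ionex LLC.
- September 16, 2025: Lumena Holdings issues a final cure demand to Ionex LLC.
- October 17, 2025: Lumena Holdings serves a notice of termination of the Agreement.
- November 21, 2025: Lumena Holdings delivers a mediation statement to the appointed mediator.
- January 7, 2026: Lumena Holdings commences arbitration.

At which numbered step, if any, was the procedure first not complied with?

(1) due by June 18, 2025 + 32 days = July 20, 2025; done June 24, 2025 — timely.
(2) permitted from July 15, 2025 + 30 days = August 14, 2025 onward; August 23, 2025 is on or after that date.
(3) the permitted window runs from September 9, 2025 + 5 = September 14, 2025 to September 9, 2025 + 20 = September 29, 2025; done September 16, 2025 — within the window.
(4) permitted from October 5, 2025 + 10 days = October 15, 2025 onward; October 17, 2025 is on or after that date.
(5) the permitted window runs from October 22, 2025 + 14 = November 5, 2025 to October 22, 2025 + 24 = November 15, 2025; done November 21, 2025 — 6 days after the window closed.
No need to go further; step 5 was not satisfied.

Step 5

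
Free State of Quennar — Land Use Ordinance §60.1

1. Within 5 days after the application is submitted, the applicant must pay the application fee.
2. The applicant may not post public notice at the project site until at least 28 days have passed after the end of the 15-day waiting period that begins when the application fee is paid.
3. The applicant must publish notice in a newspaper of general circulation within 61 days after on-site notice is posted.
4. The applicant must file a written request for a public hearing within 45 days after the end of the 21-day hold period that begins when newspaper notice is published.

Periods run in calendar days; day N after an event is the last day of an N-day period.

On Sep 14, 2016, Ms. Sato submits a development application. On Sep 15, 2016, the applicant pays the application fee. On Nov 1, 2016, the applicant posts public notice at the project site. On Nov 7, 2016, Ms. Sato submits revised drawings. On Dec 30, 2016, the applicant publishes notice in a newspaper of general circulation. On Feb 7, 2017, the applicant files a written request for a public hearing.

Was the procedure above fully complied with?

Step 1: 5 days after Sep 14, 2016 (when the application is submitted) is Sep 19, 2016; Sep 15, 2016 is within that limit.
Step 2: the earliest permitted date is 28 days after Sep 30, 2016 (end of the 15-day waiting period, which began when the application fee is paid on Sep 15, 2016), i.e. Oct 28, 2016; done Nov 1, 2016, after the minimum wait.
Step 3: 61 days after Nov 1, 2016 (when on-site notice is posted) is Jan 1, 2017; done Dec 30, 2016 — timely.
Step 4: 45 days after Jan 20, 2017 (end of the 21-day hold period, which began when newspaper notice is published on Dec 30, 2016) is Mar 6, 2017; completed Feb 7, 2017, before the deadline.

Yes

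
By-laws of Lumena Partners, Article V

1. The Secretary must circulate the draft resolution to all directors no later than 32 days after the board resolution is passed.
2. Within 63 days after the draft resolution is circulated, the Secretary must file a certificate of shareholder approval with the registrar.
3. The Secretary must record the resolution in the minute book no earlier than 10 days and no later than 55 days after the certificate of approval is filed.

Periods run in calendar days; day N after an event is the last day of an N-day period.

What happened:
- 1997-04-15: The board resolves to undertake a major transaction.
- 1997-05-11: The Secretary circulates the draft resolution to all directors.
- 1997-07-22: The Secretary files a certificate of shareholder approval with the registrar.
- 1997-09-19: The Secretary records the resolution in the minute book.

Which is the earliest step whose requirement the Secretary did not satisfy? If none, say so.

(1) due by 1997-04-15 + 32 days = 1997-05-17; completed 1997-05-11, before the deadline.
(2) due by 1997-05-11 + 63 days = 1997-07-13; not done until 1997-07-22, 9 days after the deadline.

Step 2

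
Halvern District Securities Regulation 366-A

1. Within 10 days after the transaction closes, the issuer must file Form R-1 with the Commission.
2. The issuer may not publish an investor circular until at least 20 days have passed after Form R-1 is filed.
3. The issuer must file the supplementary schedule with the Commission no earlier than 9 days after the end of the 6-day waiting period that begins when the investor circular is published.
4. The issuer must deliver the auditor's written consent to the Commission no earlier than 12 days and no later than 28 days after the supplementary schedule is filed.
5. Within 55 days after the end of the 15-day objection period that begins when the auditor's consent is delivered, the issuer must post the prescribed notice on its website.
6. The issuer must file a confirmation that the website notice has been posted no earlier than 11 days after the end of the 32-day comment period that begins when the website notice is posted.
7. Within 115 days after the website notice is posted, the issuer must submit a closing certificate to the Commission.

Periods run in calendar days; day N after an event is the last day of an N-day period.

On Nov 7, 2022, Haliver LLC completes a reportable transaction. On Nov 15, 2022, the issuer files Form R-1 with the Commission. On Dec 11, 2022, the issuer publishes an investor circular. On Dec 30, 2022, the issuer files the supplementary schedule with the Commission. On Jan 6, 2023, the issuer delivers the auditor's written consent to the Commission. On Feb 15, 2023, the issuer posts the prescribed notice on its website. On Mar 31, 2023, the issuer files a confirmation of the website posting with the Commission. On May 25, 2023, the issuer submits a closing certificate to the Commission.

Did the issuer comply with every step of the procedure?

Step 1 — counting 10 days from Nov 7, 2022 (when the transaction closes) gives a deadline of Nov 17, 2022; completed Nov 15, 2022, before the deadline.
Step 2 — must wait 20 days from Nov 15, 2022 (when Form R-1 is filed), so not before Dec 5, 2022; done Dec 11, 2022 — permitted.
Step 3 — must wait 9 days from Dec 17, 2022 (end of the 6-day waiting period, which began when the investor circular is published on Dec 11, 2022), so not before Dec 26, 2022; done Dec 30, 2022, after the minimum wait.
Step 4 — 12 and 28 days from Dec 30, 2022 (when the supplementary schedule is filed) are Jan 11, 2023 and Jan 27, 2023 respectively; Jan 6, 2023 is 5 days too early.
Later steps need not be reached.

No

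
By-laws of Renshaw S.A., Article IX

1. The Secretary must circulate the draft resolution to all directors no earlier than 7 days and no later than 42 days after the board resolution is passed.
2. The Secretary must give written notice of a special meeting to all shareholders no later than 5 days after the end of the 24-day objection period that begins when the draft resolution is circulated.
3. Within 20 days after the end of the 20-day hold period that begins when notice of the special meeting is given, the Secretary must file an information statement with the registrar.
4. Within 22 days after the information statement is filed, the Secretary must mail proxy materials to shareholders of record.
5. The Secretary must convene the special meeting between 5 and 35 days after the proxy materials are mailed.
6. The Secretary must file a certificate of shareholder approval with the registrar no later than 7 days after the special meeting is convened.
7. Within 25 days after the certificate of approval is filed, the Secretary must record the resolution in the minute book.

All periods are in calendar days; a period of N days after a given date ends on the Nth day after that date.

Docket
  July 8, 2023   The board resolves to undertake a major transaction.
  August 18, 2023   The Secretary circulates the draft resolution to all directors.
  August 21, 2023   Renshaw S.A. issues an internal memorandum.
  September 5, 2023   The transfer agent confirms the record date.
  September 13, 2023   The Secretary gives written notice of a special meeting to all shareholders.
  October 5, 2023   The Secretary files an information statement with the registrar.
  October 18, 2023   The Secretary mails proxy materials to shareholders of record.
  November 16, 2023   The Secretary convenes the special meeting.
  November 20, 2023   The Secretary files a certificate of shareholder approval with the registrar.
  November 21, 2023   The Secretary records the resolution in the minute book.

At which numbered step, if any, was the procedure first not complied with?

Step 1: the window is 7–42 days after July 8, 2023 (when the board resolution is passed), so July 15, 2023 through August 19, 2023; done August 18, 2023 — within the window.
Step 2: 5 days after September 11, 2023 (end of the 24-day objection period, which began when the draft resolution is circulated on August 18, 2023) is September 16, 2023; done September 13, 2023 — timely.
Step 3: 20 days after October 3, 2023 (end of the 20-day hold period, which began when notice of the special meeting is given on September 13, 2023) is October 23, 2023; done October 5, 2023 — timely.
Step 4: 22 days after October 5, 2023 (when the information statement is filed) is October 27, 2023; done October 18, 2023 — timely.
Step 5: the window is 5–35 days after October 18, 2023 (when the proxy materials are mailed), so October 23, 2023 through November 22, 2023; done November 16, 2023, which is between those dates.
Step 6: 7 days after November 16, 2023 (when the special meeting is convened) is November 23, 2023; done November 20, 2023 — timely.
Step 7: 25 days after November 20, 2023 (when the certificate of approval is filed) is December 15, 2023; done November 21, 2023 — timely.

None — every step was satisfied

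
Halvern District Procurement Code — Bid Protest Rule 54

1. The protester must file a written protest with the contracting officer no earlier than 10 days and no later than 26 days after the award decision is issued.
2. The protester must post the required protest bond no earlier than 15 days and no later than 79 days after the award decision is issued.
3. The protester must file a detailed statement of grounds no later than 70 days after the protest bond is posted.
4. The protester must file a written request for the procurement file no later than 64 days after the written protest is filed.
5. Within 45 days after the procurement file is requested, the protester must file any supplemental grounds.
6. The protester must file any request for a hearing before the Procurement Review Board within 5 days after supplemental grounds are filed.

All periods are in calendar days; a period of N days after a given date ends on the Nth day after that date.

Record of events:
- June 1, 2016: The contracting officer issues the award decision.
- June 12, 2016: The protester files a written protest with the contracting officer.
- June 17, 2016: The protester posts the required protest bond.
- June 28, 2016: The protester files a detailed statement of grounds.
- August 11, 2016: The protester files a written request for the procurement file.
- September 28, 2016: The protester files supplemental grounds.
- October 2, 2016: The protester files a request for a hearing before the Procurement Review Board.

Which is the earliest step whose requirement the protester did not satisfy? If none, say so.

Step 1 — 10 and 26 days from June 1, 2016 (when the award decision is issued) are June 11, 2016 and June 27, 2016 respectively; done June 12, 2016 — within the window.
Step 2 — 15 and 79 days from June 1, 2016 (when the award decision is issued) are June 16, 2016 and August 19, 2016 respectively; June 17, 2016 falls inside that range.
Step 3 — counting 70 days from June 17, 2016 (when the protest bond is posted) gives a deadline of August 26, 2016; June 28, 2016 is within that limit.
Step 4 — counting 64 days from June 12, 2016 (when the written protest is filed) gives a deadline of August 15, 2016; done August 11, 2016 — timely.
Step 5 — counting 45 days from August 11, 2016 (when the procurement file is requested) gives a deadline of September 25, 2016; done September 28, 2016 — 3 days late.
That is the first point of non-compliance.

Step 5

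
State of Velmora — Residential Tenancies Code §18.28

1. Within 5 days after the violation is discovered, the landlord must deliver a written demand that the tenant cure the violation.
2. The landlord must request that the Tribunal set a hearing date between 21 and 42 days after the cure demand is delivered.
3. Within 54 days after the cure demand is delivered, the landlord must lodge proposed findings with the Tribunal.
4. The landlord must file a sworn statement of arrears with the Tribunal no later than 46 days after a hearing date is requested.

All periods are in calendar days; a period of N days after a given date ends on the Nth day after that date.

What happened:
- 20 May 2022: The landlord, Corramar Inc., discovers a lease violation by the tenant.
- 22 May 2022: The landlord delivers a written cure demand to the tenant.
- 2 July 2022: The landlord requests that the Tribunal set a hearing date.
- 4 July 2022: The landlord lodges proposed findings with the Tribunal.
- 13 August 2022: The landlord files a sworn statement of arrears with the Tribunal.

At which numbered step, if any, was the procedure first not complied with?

(1) due by 20 May 2022 + 5 days = 25 May 2022; 22 May 2022 is within that limit.
(2) the permitted window runs from 22 May 2022 + 21 = 12 June 2022 to 22 May 2022 + 42 = 3 July 2022; done 2 July 2022 — within the window.
(3) due by 22 May 2022 + 54 days = 15 July 2022; completed 4 July 2022, before the deadline.
(4) due by 2 July 2022 + 46 days = 17 August 2022; completed 13 August 2022, before the deadline.

None — every step was satisfied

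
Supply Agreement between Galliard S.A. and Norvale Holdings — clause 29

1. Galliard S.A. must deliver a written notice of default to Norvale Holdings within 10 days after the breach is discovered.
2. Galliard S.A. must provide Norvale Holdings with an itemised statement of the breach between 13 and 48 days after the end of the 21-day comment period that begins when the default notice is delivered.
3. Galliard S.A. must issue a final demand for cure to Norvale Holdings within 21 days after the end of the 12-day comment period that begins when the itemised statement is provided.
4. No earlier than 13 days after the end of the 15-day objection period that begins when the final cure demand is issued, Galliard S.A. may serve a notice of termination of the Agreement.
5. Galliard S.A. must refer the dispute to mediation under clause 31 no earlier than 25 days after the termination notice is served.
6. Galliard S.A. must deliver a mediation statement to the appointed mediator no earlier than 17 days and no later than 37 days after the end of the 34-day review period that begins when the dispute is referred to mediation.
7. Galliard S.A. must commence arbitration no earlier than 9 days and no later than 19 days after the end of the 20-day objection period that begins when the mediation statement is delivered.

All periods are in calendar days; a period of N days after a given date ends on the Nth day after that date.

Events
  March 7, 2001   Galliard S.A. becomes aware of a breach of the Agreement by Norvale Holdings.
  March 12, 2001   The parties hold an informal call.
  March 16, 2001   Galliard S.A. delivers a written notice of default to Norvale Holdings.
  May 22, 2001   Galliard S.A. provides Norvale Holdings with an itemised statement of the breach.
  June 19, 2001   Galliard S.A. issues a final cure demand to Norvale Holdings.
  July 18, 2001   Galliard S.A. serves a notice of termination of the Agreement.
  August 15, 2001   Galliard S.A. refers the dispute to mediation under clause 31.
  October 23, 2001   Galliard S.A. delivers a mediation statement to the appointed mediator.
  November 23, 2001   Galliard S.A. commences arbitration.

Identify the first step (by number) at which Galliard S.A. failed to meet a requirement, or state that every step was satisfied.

Step 1 — counting 10 days from March 7, 2001 (when the breach is discovered) gives a deadline of March 17, 2001; March 16, 2001 is within that limit.
Step 2 — 13 and 48 days from April 6, 2001 (end of the 21-day comment period, which began when the default notice is delivered on March 16, 2001) are April 19, 2001 and May 24, 2001 respectively; May 22, 2001 falls inside that range.
Step 3 — counting 21 days from June 3, 2001 (end of the 12-day comment period, which began when the itemised statement is provided on May 22, 2001) gives a deadline of June 24, 2001; completed June 19, 2001, before the deadline.
Step 4 — must wait 13 days from July 4, 2001 (end of the 15-day objection period, which began when the final cure demand is issued on June 19, 2001), so not before July 17, 2001; done July 18, 2001 — permitted.
Step 5 — must wait 25 days from July 18, 2001 (when the termination notice is served), so not before August 12, 2001; done August 15, 2001, after the minimum wait.
Step 6 — 17 and 37 days from September 18, 2001 (end of the 34-day review period, which began when the dispute is referred to mediation on August 15, 2001) are October 5, 2001 and October 25, 2001 respectively; October 23, 2001 falls inside that range.
Step 7 — 9 and 19 days from November 12, 2001 (end of the 20-day objection period, which began when the mediation statement is delivered on October 23, 2001) are November 21, 2001 and December 1, 2001 respectively; done November 23, 2001, which is between those dates.

None — every step was satisfied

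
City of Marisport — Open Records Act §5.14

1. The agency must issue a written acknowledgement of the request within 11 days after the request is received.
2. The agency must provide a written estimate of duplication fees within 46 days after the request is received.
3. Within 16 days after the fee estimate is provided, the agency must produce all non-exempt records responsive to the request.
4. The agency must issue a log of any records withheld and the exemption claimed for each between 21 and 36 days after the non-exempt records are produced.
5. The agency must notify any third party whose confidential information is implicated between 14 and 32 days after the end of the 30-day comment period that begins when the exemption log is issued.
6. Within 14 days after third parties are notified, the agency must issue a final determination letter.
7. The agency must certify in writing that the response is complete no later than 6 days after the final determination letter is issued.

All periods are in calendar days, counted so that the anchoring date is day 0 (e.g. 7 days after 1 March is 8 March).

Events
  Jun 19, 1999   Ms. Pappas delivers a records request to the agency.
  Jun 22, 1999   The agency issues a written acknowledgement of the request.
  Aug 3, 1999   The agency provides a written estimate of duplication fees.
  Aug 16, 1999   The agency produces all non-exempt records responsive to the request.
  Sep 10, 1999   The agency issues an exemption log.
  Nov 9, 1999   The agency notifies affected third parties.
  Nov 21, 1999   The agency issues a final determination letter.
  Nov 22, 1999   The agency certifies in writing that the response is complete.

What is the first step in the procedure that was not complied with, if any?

Step 1 — counting 11 days from Jun 19, 1999 (when the request is received) gives a deadline of Jun 30, 1999; done Jun 22, 1999 — timely.
Step 2 — counting 46 days from Jun 19, 1999 (when the request is received) gives a deadline of Aug 4, 1999; done Aug 3, 1999 — timely.
Step 3 — counting 16 days from Aug 3, 1999 (when the fee estimate is provided) gives a deadline of Aug 19, 1999; completed Aug 16, 1999, before the deadline.
Step 4 — 21 and 36 days from Aug 16, 1999 (when the non-exempt records are produced) are Sep 6, 1999 and Sep 21, 1999 respectively; done Sep 10, 1999 — within the window.
Step 5 — 14 and 32 days from Oct 10, 1999 (end of the 30-day comment period, which began when the exemption log is issued on Sep 10, 1999) are Oct 24, 1999 and Nov 11, 1999 respectively; done Nov 9, 1999 — within the window.
Step 6 — counting 14 days from Nov 9, 1999 (when third parties are notified) gives a deadline of Nov 23, 1999; Nov 21, 1999 is within that limit.
Step 7 — counting 6 days from Nov 21, 1999 (when the final determination letter is issued) gives a deadline of Nov 27, 1999; completed Nov 22, 1999, before the deadline.

None — every step was satisfied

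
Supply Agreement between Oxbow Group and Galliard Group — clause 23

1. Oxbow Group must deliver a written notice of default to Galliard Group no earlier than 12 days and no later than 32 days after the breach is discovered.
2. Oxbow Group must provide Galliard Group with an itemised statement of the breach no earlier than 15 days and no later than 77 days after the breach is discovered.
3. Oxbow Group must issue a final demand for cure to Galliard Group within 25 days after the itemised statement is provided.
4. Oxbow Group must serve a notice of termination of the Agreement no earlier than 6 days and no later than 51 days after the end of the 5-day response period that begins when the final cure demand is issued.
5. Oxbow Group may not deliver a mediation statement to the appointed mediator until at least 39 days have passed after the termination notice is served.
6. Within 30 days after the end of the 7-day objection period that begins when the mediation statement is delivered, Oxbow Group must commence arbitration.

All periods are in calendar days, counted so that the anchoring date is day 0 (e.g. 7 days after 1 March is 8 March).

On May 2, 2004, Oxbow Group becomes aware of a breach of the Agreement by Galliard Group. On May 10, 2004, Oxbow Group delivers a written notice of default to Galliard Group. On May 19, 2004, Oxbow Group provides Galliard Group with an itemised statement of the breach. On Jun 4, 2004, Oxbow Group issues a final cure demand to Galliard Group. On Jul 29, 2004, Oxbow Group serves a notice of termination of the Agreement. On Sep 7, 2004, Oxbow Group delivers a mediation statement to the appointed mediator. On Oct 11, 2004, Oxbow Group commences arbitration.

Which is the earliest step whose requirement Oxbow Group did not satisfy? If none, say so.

Step 1: the window is 12–32 days after May 2, 2004 (when the breach is discovered), so May 14, 2004 through Jun 3, 2004; done May 10, 2004 — 4 days before the window opened.

Step 1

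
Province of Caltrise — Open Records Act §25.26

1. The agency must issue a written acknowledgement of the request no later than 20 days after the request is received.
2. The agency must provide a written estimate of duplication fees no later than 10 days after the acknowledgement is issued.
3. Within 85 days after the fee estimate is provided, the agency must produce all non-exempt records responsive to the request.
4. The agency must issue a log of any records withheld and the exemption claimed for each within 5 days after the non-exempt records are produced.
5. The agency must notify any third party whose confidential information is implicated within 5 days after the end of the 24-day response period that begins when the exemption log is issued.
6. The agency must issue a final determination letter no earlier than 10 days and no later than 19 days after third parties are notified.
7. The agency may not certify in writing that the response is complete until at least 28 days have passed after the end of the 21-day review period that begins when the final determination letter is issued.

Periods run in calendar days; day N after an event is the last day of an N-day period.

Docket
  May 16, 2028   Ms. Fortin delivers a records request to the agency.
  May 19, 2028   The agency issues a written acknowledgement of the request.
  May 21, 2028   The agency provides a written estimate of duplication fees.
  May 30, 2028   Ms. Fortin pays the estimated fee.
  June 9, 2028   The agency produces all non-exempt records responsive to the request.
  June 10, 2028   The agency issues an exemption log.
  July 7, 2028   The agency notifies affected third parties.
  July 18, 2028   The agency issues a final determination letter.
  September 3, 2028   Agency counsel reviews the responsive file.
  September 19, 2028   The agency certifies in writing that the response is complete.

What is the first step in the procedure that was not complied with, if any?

None — every step was satisfied

Step 1 — counting 20 days from May 16, 2028 (when the request is received) gives a deadline of June 5, 2028; May 19, 2028 is within that limit.
Step 2 — counting 10 days from May 19, 2028 (when the acknowledgement is issued) gives a deadline of May 29, 2028; done May 21, 2028 — timely.
Step 3 — counting 85 days from May 21, 2028 (when the fee estimate is provided) gives a deadline of August 14, 2028; completed June 9, 2028, before the deadline.
Step 4 — counting 5 days from June 9, 2028 (when the non-exempt records are produced) gives a deadline of June 14, 2028; completed June 10, 2028, before the deadline.
Step 5 — counting 5 days from July 4, 2028 (end of the 24-day response period, which began when the exemption log is issued on June 10, 2028) gives a deadline of July 9, 2028; completed July 7, 2028, before the deadline.
Step 6 — 10 and 19 days from July 7, 2028 (when third parties are notified) are July 17, 2028 and July 26, 2028 respectively; done July 18, 2028 — within the window.
Step 7 — must wait 28 days from August 8, 2028 (end of the 21-day review period, which began when the final determination letter is issued on July 18, 2028), so not before September 5, 2028; done September 19, 2028 — permitted.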